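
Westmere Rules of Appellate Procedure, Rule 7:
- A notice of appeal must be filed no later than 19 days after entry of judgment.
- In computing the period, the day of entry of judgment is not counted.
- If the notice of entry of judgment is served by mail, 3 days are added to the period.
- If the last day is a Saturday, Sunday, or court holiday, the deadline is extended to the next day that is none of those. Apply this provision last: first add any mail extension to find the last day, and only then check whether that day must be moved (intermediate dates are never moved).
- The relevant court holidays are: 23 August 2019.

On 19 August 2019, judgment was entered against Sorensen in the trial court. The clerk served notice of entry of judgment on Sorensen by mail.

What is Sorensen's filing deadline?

September 10, 2019

19 days after 19 August 2019 is September 7, 2019.
Service was by mail, adding 3 days: September 7, 2019 + 3 days = September 10, 2019.
September 10, 2019 is a Tuesday and not a court holiday, so no extension applies.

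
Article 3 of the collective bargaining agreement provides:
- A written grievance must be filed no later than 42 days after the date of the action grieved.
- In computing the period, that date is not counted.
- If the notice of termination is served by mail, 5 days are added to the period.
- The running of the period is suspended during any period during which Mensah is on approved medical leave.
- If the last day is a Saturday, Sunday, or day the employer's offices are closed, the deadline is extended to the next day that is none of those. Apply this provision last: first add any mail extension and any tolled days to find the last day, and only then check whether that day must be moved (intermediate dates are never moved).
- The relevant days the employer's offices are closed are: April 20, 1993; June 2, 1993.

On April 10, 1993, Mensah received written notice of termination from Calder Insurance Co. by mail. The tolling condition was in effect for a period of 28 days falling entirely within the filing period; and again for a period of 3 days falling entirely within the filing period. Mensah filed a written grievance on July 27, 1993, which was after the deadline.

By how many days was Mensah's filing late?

29 days

42 days after April 10, 1993 is May 22, 1993.
Service was by mail, adding 5 days: May 22, 1993 + 5 days = May 27, 1993.
Tolling adds 28 days: May 27, 1993 + 28 days = June 24, 1993.
Tolling adds 3 days: June 24, 1993 + 3 days = June 27, 1993.
June 27, 1993 is Sunday. The next qualifying day is June 28, 1993.
The deadline is June 28, 1993; from June 28, 1993 to July 27, 1993 is 29 days.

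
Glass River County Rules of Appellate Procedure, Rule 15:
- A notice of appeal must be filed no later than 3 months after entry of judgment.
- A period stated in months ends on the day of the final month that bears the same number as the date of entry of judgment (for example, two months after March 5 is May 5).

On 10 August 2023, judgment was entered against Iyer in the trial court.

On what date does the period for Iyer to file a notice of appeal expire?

3 months after 10 August 2023 is November 10, 2023.

November 10, 2023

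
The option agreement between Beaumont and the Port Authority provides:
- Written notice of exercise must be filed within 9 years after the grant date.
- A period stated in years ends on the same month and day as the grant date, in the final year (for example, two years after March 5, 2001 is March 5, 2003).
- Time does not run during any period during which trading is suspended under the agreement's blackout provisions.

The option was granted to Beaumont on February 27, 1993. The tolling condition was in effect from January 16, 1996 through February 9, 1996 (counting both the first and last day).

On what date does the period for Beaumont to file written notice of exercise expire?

9 years after February 27, 1993 is February 27, 2002.
From January 16, 1996 through February 9, 1996 inclusive is 25 days; tolling adds 25 days: February 27, 2002 + 25 days = March 24, 2002.

March 24, 2002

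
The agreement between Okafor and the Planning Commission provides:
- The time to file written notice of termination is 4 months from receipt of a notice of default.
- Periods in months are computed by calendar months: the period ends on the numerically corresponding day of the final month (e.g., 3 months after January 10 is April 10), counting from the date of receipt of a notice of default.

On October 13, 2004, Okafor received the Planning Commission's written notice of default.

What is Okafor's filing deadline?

February 13, 2005

4 months after October 13, 2004 is February 13, 2005.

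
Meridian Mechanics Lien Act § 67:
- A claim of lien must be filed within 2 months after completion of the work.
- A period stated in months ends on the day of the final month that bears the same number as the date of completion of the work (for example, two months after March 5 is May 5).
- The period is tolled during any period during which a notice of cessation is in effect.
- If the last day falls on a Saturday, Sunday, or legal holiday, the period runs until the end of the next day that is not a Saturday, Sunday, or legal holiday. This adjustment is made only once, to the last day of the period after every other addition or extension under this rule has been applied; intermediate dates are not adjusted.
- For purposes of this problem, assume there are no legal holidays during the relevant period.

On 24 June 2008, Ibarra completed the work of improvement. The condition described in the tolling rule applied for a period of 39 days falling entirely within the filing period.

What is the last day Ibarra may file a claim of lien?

October 2, 2008

2 months after 24 June 2008 is August 24, 2008.
Tolling adds 39 days: August 24, 2008 + 39 days = October 2, 2008.
October 2, 2008 is a Thursday and not a legal holiday, so no extension applies.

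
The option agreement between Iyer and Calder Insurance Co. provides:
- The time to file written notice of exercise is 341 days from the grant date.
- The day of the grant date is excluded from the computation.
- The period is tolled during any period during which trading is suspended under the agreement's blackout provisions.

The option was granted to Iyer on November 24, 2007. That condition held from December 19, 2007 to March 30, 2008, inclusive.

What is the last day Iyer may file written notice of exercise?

February 10, 2009

341 days after November 24, 2007 is October 30, 2008.
From December 19, 2007 through March 30, 2008 inclusive is 103 days; tolling adds 103 days: October 30, 2008 + 103 days = February 10, 2009.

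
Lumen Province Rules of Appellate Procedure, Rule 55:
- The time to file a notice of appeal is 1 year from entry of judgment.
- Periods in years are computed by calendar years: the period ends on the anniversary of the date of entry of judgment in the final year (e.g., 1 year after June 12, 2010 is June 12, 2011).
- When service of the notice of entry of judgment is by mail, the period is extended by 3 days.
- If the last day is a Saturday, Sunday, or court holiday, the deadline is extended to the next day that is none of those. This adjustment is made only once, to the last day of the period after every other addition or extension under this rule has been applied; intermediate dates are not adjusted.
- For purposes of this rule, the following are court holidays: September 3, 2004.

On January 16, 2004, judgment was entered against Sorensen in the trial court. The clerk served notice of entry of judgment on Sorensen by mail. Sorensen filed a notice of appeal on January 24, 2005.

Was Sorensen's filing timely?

1 year after January 16, 2004 is January 16, 2005.
Service was by mail, adding 3 days: January 16, 2005 + 3 days = January 19, 2005.
January 19, 2005 is a Wednesday and not a court holiday, so no extension applies.
The deadline is January 19, 2005; the filing on January 24, 2005 is after that date.

No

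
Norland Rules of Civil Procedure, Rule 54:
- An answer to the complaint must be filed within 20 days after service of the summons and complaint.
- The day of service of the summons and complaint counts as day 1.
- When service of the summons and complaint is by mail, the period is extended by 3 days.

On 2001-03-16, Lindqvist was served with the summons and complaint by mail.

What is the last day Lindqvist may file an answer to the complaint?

April 7, 2001

Counting 2001-03-16 as day 1, day 20 is April 4, 2001.
Service was by mail, adding 3 days: April 4, 2001 + 3 days = April 7, 2001.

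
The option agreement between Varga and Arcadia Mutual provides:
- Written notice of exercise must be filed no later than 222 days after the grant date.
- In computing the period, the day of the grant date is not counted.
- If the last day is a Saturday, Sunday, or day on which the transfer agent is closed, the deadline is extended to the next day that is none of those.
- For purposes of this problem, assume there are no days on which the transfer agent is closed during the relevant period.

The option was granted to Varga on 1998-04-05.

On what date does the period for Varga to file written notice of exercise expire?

222 days after 1998-04-05 is November 13, 1998.
November 13, 1998 is a Friday and not a day on which the transfer agent is closed, so no extension applies.

November 13, 1998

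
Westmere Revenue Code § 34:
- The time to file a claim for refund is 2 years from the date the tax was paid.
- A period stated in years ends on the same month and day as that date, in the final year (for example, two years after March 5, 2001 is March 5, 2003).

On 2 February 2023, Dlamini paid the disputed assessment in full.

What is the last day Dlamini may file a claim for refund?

February 2, 2025

2 years after 2 February 2023 is February 2, 2025.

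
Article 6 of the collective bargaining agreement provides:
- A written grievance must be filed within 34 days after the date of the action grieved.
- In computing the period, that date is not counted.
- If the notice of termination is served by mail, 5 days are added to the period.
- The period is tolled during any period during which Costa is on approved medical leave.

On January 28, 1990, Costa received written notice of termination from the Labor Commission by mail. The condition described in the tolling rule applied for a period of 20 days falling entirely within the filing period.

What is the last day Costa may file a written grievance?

34 days after January 28, 1990 is March 3, 1990.
Service was by mail, adding 5 days: March 3, 1990 + 5 days = March 8, 1990.
Tolling adds 20 days: March 8, 1990 + 20 days = March 28, 1990.

March 28, 1990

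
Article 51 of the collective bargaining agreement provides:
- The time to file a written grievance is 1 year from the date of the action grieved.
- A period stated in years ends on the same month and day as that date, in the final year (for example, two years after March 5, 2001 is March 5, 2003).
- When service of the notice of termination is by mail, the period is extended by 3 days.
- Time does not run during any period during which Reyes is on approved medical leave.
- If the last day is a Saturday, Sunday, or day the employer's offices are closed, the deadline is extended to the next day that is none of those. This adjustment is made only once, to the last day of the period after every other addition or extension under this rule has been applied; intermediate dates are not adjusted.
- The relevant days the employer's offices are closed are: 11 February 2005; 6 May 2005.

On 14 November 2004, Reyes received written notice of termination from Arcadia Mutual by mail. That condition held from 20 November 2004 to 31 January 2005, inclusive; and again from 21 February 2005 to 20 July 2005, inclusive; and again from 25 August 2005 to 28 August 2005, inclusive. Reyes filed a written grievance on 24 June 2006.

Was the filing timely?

Yes

1 year after 14 November 2004 is November 14, 2005.
Service was by mail, adding 3 days: November 14, 2005 + 3 days = November 17, 2005.
From November 20, 2004 through January 31, 2005 inclusive is 73 days; tolling adds 73 days: November 17, 2005 + 73 days = January 29, 2006.
From February 21, 2005 through July 20, 2005 inclusive is 150 days; tolling adds 150 days: January 29, 2006 + 150 days = June 28, 2006.
From August 25, 2005 through August 28, 2005 inclusive is 4 days; tolling adds 4 days: June 28, 2006 + 4 days = July 2, 2006.
July 2, 2006 is Sunday. The next qualifying day is July 3, 2006.
The deadline is July 3, 2006; the filing on June 24, 2006 is on or before that date.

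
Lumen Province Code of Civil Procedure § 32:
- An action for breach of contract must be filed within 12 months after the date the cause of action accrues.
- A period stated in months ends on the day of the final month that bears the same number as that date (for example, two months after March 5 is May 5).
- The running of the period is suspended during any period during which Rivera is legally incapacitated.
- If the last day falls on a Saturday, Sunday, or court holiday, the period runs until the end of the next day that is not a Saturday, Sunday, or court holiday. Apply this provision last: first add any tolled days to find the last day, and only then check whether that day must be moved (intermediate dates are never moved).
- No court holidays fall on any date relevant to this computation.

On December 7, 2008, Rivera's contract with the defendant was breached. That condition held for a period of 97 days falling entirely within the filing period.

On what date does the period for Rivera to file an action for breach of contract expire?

12 months after December 7, 2008 is December 7, 2009.
Tolling adds 97 days: December 7, 2009 + 97 days = March 14, 2010.
March 14, 2010 is Sunday. The next qualifying day is March 15, 2010.

March 15, 2010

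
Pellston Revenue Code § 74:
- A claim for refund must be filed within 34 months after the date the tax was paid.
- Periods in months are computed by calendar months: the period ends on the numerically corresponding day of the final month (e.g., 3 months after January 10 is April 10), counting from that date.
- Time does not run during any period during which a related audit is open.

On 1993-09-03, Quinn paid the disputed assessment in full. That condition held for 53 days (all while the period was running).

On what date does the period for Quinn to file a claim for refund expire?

August 25, 1996

34 months after 1993-09-03 is July 3, 1996.
Tolling adds 53 days: July 3, 1996 + 53 days = August 25, 1996.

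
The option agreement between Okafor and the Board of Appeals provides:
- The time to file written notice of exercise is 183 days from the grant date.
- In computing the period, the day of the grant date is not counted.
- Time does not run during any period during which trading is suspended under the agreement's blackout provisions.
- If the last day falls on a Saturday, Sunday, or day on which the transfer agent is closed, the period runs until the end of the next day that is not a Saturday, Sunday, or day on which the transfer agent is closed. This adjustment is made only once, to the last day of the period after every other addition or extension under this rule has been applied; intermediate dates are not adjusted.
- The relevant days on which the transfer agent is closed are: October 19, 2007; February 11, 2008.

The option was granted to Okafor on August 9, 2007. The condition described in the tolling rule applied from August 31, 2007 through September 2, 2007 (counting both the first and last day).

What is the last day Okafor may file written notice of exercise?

183 days after August 9, 2007 is February 8, 2008.
From August 31, 2007 through September 2, 2007 inclusive is 3 days; tolling adds 3 days: February 8, 2008 + 3 days = February 11, 2008.
February 11, 2008 is a listed holiday. The next qualifying day is February 12, 2008.

February 12, 2008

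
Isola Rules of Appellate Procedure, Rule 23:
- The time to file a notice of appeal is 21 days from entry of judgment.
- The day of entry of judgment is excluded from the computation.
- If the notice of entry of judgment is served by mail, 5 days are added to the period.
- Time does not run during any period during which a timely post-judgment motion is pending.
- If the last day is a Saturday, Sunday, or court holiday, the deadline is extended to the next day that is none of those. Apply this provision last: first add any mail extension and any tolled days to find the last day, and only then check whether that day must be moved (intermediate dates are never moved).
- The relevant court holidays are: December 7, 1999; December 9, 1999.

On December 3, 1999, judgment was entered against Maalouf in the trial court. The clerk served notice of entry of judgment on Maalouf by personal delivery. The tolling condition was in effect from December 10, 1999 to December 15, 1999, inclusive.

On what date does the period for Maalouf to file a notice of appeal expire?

21 days after December 3, 1999 is December 24, 1999.
Service was not by mail, so no mail extension applies.
From December 10, 1999 through December 15, 1999 inclusive is 6 days; tolling adds 6 days: December 24, 1999 + 6 days = December 30, 1999.
December 30, 1999 is a Thursday and not a court holiday, so no extension applies.

December 30, 1999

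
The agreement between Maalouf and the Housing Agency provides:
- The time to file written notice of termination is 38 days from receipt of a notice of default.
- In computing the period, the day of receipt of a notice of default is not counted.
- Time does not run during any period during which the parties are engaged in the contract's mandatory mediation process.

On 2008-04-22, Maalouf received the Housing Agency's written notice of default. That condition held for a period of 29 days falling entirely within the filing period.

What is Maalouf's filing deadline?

June 28, 2008

38 days after 2008-04-22 is May 30, 2008.
Tolling adds 29 days: May 30, 2008 + 29 days = June 28, 2008.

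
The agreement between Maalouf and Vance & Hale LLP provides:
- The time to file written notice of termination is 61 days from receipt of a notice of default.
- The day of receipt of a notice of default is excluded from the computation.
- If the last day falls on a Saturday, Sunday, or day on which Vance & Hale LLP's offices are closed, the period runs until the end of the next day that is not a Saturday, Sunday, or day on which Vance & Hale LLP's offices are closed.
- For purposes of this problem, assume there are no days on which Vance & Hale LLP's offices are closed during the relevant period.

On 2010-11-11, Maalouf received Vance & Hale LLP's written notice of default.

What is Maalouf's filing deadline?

61 days after 2010-11-11 is January 11, 2011.
January 11, 2011 is a Tuesday and not a day on which Vance & Hale LLP's offices are closed, so no extension applies.

January 11, 2011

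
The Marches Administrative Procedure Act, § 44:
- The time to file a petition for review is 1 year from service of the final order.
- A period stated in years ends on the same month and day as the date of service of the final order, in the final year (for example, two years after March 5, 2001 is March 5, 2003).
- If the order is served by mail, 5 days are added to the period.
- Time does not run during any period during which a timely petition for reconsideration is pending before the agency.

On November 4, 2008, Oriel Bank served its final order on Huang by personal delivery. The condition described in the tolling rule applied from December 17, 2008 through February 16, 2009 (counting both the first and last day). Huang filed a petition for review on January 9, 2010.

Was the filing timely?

1 year after November 4, 2008 is November 4, 2009.
Service was not by mail, so no mail extension applies.
From December 17, 2008 through February 16, 2009 inclusive is 62 days; tolling adds 62 days: November 4, 2009 + 62 days = January 5, 2010.
The deadline is January 5, 2010; the filing on January 9, 2010 is after that date.

No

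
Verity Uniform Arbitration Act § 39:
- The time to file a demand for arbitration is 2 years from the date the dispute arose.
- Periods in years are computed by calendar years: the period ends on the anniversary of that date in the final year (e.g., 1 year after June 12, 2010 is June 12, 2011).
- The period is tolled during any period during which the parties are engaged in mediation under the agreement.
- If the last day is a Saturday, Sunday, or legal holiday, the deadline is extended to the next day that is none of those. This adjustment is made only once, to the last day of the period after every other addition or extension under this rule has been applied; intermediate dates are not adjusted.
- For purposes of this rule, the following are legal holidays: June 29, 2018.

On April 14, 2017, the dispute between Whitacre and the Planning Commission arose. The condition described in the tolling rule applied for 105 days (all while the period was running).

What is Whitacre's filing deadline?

July 29, 2019

2 years after April 14, 2017 is April 14, 2019.
Tolling adds 105 days: April 14, 2019 + 105 days = July 28, 2019.
July 28, 2019 is Sunday. The next qualifying day is July 29, 2019.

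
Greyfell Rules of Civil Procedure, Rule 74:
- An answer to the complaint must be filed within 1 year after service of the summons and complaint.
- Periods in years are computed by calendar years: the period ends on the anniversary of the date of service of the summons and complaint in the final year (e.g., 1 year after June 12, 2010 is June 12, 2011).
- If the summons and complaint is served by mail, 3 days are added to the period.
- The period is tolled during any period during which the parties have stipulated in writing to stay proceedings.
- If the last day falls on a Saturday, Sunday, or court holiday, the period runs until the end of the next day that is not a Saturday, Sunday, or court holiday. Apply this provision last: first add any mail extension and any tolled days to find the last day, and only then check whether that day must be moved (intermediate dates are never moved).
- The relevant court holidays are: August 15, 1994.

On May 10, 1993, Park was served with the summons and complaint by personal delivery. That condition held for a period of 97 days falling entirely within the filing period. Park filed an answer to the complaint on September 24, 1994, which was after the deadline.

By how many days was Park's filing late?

39 days

1 year after May 10, 1993 is May 10, 1994.
Service was not by mail, so no mail extension applies.
Tolling adds 97 days: May 10, 1994 + 97 days = August 15, 1994.
August 15, 1994 is a listed holiday. The next qualifying day is August 16, 1994.
The deadline is August 16, 1994; from August 16, 1994 to September 24, 1994 is 39 days.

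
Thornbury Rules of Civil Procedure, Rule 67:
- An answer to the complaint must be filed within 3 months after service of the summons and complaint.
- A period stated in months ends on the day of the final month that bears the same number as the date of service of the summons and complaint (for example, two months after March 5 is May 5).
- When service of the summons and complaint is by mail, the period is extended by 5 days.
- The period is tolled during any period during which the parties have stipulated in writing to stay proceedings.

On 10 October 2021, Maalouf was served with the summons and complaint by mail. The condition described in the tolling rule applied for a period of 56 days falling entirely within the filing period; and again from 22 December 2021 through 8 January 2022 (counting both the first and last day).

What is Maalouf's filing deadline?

March 30, 2022

3 months after 10 October 2021 is January 10, 2022.
Service was by mail, adding 5 days: January 10, 2022 + 5 days = January 15, 2022.
Tolling adds 56 days: January 15, 2022 + 56 days = March 12, 2022.
From December 22, 2021 through January 8, 2022 inclusive is 18 days; tolling adds 18 days: March 12, 2022 + 18 days = March 30, 2022.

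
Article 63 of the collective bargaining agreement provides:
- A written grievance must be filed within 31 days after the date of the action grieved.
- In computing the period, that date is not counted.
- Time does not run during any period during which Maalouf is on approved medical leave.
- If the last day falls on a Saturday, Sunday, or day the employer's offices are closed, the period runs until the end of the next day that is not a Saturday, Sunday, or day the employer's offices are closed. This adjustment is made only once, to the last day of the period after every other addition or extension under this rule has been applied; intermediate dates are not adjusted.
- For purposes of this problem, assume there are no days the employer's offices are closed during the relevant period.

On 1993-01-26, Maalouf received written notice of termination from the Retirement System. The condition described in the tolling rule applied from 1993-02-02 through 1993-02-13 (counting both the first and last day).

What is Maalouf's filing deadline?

March 10, 1993

31 days after 1993-01-26 is February 26, 1993.
From February 2, 1993 through February 13, 1993 inclusive is 12 days; tolling adds 12 days: February 26, 1993 + 12 days = March 10, 1993.
March 10, 1993 is a Wednesday and not a day the employer's offices are closed, so no extension applies.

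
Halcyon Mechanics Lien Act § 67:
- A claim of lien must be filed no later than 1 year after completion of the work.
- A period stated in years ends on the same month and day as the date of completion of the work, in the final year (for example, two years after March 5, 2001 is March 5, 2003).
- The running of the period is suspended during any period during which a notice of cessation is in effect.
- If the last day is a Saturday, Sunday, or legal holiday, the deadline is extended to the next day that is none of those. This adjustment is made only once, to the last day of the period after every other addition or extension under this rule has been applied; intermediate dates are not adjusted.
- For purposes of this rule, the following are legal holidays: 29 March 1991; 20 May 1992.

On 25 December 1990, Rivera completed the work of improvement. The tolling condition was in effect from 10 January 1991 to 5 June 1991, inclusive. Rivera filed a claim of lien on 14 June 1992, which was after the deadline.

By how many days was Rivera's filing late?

24 days

1 year after 25 December 1990 is December 25, 1991.
From January 10, 1991 through June 5, 1991 inclusive is 147 days; tolling adds 147 days: December 25, 1991 + 147 days = May 20, 1992.
May 20, 1992 is a listed holiday. The next qualifying day is May 21, 1992.
The deadline is May 21, 1992; from May 21, 1992 to June 14, 1992 is 24 days.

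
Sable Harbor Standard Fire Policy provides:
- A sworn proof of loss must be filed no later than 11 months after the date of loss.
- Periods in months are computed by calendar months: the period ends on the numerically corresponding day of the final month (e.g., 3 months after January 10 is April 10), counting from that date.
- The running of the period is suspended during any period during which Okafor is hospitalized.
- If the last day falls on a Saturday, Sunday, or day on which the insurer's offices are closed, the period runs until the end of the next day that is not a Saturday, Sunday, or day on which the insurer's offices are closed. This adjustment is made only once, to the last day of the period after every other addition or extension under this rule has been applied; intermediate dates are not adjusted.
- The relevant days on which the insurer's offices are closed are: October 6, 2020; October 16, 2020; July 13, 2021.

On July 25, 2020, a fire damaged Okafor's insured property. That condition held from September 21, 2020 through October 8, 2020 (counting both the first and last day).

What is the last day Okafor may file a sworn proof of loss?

11 months after July 25, 2020 is June 25, 2021.
From September 21, 2020 through October 8, 2020 inclusive is 18 days; tolling adds 18 days: June 25, 2021 + 18 days = July 13, 2021.
July 13, 2021 is a listed holiday. The next qualifying day is July 14, 2021.

July 14, 2021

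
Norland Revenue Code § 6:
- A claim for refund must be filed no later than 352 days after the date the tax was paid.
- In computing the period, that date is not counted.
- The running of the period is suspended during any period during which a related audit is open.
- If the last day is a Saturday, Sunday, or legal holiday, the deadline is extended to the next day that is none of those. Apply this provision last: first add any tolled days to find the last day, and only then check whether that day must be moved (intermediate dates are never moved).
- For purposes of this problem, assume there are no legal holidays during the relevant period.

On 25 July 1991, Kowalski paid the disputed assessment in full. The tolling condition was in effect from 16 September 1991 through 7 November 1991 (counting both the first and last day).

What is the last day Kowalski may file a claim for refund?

September 2, 1992

352 days after 25 July 1991 is July 11, 1992.
From September 16, 1991 through November 7, 1991 inclusive is 53 days; tolling adds 53 days: July 11, 1992 + 53 days = September 2, 1992.
September 2, 1992 is a Wednesday and not a legal holiday, so no extension applies.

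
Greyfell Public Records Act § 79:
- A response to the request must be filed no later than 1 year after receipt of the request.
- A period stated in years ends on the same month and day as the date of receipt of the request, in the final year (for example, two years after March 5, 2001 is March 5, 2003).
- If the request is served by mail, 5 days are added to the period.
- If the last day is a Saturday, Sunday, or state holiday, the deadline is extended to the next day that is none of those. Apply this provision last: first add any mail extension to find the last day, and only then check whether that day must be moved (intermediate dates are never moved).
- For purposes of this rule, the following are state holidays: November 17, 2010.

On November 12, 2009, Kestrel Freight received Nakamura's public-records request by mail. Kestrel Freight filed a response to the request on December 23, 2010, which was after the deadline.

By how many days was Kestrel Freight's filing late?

1 year after November 12, 2009 is November 12, 2010.
Service was by mail, adding 5 days: November 12, 2010 + 5 days = November 17, 2010.
November 17, 2010 is a listed holiday. The next qualifying day is November 18, 2010.
The deadline is November 18, 2010; from November 18, 2010 to December 23, 2010 is 35 days.

35 days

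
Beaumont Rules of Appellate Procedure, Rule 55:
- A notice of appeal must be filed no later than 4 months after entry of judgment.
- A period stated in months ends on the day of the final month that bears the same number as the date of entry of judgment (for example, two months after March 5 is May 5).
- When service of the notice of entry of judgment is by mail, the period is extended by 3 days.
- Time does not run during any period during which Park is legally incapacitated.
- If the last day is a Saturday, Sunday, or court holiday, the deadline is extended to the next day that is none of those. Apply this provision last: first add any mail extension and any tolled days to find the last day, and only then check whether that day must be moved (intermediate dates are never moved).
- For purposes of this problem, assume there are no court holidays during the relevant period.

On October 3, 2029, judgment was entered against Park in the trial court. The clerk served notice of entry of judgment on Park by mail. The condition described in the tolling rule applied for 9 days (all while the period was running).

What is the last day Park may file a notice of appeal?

February 15, 2030

4 months after October 3, 2029 is February 3, 2030.
Service was by mail, adding 3 days: February 3, 2030 + 3 days = February 6, 2030.
Tolling adds 9 days: February 6, 2030 + 9 days = February 15, 2030.
February 15, 2030 is a Friday and not a court holiday, so no extension applies.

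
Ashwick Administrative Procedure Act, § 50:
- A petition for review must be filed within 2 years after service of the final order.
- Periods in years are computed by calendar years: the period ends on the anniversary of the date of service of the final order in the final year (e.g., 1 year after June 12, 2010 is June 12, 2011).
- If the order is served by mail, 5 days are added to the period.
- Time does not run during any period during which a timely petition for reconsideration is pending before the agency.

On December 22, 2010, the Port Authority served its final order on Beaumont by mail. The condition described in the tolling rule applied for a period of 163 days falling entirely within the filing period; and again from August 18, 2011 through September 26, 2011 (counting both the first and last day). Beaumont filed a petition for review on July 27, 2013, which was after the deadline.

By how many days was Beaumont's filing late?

2 years after December 22, 2010 is December 22, 2012.
Service was by mail, adding 5 days: December 22, 2012 + 5 days = December 27, 2012.
Tolling adds 163 days: December 27, 2012 + 163 days = June 8, 2013.
From August 18, 2011 through September 26, 2011 inclusive is 40 days; tolling adds 40 days: June 8, 2013 + 40 days = July 18, 2013.
The deadline is July 18, 2013; from July 18, 2013 to July 27, 2013 is 9 days.

9 days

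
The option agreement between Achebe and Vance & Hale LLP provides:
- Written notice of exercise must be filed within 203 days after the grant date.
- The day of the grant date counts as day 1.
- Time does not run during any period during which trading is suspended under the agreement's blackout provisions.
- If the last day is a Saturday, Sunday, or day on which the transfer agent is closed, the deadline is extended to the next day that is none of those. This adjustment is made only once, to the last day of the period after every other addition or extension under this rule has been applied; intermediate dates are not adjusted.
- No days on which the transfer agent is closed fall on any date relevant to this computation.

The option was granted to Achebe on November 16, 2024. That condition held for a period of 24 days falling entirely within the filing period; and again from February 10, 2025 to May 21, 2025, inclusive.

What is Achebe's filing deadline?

Counting November 16, 2024 as day 1, day 203 is June 6, 2025.
Tolling adds 24 days: June 6, 2025 + 24 days = June 30, 2025.
From February 10, 2025 through May 21, 2025 inclusive is 101 days; tolling adds 101 days: June 30, 2025 + 101 days = October 9, 2025.
October 9, 2025 is a Thursday and not a day on which the transfer agent is closed, so no extension applies.

October 9, 2025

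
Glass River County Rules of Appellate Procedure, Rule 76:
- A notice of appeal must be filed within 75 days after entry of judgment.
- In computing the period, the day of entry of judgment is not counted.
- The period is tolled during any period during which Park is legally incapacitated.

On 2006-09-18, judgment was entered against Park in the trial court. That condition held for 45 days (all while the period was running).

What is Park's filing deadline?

75 days after 2006-09-18 is December 2, 2006.
Tolling adds 45 days: December 2, 2006 + 45 days = January 16, 2007.

January 16, 2007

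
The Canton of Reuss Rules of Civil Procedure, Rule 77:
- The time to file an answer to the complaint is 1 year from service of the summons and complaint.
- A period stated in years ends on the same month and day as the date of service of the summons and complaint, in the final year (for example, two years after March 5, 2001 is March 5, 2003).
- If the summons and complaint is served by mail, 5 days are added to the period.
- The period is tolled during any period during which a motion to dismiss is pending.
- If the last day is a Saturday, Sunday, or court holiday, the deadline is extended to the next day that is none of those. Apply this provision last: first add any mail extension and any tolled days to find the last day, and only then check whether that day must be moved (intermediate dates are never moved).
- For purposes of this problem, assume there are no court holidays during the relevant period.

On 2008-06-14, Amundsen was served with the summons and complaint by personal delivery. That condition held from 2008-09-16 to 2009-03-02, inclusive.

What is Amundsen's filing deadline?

1 year after 2008-06-14 is June 14, 2009.
Service was not by mail, so no mail extension applies.
From September 16, 2008 through March 2, 2009 inclusive is 168 days; tolling adds 168 days: June 14, 2009 + 168 days = November 29, 2009.
November 29, 2009 is Sunday. The next qualifying day is November 30, 2009.

November 30, 2009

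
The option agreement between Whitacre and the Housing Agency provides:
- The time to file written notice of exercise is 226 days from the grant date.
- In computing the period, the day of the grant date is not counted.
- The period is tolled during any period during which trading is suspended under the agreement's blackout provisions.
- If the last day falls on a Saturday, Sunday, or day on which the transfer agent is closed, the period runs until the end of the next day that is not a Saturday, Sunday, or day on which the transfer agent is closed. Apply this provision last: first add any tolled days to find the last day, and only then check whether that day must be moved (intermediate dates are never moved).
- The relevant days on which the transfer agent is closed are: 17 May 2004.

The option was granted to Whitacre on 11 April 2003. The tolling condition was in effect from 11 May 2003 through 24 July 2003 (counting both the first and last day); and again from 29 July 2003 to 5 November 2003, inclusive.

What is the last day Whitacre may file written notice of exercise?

226 days after 11 April 2003 is November 23, 2003.
From May 11, 2003 through July 24, 2003 inclusive is 75 days; tolling adds 75 days: November 23, 2003 + 75 days = February 6, 2004.
From July 29, 2003 through November 5, 2003 inclusive is 100 days; tolling adds 100 days: February 6, 2004 + 100 days = May 16, 2004.
May 16, 2004 is Sunday; May 17, 2004 is a listed holiday. The next qualifying day is May 18, 2004.

May 18, 2004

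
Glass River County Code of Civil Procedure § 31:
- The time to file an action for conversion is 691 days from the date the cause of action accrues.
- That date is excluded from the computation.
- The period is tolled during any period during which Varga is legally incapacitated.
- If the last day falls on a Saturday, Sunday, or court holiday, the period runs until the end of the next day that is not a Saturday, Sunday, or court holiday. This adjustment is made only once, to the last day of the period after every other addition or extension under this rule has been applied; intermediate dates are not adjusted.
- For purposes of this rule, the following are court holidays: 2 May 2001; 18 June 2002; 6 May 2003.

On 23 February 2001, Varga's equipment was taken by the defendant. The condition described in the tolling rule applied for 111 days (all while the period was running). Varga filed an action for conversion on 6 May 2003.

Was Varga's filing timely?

Yes

691 days after 23 February 2001 is January 15, 2003.
Tolling adds 111 days: January 15, 2003 + 111 days = May 6, 2003.
May 6, 2003 is a listed holiday. The next qualifying day is May 7, 2003.
The deadline is May 7, 2003; the filing on May 6, 2003 is on or before that date.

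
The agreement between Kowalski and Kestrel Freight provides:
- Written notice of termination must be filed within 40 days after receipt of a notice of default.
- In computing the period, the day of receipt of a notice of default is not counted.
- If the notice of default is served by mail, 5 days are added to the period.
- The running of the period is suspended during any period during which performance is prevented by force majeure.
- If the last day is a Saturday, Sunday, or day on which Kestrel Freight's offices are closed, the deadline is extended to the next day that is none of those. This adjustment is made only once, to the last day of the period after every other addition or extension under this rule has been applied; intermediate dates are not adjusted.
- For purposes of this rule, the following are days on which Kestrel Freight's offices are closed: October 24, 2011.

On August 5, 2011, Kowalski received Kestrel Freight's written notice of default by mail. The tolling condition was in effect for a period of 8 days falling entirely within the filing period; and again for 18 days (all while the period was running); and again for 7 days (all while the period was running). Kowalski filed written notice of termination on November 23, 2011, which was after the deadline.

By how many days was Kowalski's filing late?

40 days after August 5, 2011 is September 14, 2011.
Service was by mail, adding 5 days: September 14, 2011 + 5 days = September 19, 2011.
Tolling adds 8 days: September 19, 2011 + 8 days = September 27, 2011.
Tolling adds 18 days: September 27, 2011 + 18 days = October 15, 2011.
Tolling adds 7 days: October 15, 2011 + 7 days = October 22, 2011.
October 22, 2011 is Saturday; October 23, 2011 is Sunday; October 24, 2011 is a listed holiday. The next qualifying day is October 25, 2011.
The deadline is October 25, 2011; from October 25, 2011 to November 23, 2011 is 29 days.

29 days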